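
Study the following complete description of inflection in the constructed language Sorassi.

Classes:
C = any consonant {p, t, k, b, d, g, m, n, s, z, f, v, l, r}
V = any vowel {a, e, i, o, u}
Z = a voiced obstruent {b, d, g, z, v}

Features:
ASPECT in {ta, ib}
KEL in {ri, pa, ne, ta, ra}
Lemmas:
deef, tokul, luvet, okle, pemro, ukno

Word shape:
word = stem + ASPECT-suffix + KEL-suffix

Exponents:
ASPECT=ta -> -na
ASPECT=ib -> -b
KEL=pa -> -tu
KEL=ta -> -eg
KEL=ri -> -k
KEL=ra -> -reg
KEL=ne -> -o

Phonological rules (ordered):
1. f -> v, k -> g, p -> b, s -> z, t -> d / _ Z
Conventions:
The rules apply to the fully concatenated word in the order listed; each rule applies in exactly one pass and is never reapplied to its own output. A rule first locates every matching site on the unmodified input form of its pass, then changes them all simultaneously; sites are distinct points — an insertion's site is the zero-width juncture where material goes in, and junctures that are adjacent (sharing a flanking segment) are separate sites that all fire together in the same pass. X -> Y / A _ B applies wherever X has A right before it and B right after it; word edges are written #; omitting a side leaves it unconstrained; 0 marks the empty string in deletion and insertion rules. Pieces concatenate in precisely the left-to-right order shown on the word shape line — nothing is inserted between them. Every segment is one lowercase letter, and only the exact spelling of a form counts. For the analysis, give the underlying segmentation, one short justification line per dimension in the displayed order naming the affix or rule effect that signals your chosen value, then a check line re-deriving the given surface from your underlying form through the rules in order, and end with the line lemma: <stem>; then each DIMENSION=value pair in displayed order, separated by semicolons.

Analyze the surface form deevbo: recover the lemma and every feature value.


underlying: deef-b-o
ASPECT=ib - signalled by the affix -b
KEL=ne - signalled by the affix -o
check: deefbo -> deevbo
lemma: deef; ASPECT=ib; KEL=ne


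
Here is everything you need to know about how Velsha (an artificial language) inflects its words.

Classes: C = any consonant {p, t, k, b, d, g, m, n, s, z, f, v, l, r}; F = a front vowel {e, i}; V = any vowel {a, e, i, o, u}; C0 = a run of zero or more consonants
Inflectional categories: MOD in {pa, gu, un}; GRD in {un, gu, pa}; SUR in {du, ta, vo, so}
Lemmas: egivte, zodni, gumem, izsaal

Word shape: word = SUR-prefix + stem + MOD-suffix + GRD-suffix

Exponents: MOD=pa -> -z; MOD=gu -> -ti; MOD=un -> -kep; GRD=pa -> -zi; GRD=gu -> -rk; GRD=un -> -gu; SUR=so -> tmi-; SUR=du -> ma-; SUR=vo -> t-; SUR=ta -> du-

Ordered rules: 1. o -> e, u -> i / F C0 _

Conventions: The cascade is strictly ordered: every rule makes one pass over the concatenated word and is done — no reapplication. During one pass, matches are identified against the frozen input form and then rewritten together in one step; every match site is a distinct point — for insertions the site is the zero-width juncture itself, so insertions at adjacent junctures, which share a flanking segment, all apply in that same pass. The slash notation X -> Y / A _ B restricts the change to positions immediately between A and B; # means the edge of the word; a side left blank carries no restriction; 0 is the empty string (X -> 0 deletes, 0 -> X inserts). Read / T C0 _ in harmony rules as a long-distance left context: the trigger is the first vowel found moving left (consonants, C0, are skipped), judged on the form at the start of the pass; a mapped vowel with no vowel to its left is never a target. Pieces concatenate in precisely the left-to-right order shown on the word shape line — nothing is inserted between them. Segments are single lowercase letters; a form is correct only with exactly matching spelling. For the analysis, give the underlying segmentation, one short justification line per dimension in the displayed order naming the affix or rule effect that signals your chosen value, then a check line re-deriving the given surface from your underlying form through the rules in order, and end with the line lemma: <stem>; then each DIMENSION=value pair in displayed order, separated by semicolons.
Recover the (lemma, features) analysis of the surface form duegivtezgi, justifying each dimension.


underlying: du-egivte-z-gu
MOD=pa - signalled by the affix -z
GRD=un - signalled by the affix -gu
SUR=ta - signalled by the affix du-
check: duegivtezgu -> duegivtezgi
lemma: egivte; MOD=pa; GRD=un; SUR=ta


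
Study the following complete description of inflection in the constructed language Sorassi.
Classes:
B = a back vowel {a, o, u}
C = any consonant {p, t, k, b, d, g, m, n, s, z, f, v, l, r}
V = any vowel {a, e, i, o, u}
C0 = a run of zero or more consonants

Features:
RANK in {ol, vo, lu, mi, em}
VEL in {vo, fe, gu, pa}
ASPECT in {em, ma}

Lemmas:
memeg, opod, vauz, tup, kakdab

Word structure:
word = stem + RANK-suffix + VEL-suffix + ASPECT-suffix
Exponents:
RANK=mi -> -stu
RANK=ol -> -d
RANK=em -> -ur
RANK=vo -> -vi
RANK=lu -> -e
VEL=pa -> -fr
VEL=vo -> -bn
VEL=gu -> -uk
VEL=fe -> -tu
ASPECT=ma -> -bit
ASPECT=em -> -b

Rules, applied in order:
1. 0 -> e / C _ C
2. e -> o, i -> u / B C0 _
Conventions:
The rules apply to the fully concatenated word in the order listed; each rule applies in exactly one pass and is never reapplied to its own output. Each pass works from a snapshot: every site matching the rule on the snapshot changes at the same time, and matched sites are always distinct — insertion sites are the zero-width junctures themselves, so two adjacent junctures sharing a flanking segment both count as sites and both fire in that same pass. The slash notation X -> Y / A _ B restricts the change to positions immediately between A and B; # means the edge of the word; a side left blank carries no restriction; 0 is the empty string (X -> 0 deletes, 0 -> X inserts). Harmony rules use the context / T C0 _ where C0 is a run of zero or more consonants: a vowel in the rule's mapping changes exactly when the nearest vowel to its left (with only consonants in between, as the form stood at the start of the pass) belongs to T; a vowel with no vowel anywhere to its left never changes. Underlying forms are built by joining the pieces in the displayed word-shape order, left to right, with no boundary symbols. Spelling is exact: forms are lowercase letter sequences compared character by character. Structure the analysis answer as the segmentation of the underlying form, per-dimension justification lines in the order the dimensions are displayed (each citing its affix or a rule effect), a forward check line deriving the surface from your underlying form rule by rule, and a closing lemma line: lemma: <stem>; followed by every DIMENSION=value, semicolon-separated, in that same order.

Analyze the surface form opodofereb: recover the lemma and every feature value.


underlying: opod-e-fr-b
RANK=lu - signalled by the affix -e
VEL=pa - signalled by the affix -fr
ASPECT=em - signalled by the affix -b
check: opodefrb -> opodefereb -> opodofereb
lemma: opod; RANK=lu; VEL=pa; ASPECT=em


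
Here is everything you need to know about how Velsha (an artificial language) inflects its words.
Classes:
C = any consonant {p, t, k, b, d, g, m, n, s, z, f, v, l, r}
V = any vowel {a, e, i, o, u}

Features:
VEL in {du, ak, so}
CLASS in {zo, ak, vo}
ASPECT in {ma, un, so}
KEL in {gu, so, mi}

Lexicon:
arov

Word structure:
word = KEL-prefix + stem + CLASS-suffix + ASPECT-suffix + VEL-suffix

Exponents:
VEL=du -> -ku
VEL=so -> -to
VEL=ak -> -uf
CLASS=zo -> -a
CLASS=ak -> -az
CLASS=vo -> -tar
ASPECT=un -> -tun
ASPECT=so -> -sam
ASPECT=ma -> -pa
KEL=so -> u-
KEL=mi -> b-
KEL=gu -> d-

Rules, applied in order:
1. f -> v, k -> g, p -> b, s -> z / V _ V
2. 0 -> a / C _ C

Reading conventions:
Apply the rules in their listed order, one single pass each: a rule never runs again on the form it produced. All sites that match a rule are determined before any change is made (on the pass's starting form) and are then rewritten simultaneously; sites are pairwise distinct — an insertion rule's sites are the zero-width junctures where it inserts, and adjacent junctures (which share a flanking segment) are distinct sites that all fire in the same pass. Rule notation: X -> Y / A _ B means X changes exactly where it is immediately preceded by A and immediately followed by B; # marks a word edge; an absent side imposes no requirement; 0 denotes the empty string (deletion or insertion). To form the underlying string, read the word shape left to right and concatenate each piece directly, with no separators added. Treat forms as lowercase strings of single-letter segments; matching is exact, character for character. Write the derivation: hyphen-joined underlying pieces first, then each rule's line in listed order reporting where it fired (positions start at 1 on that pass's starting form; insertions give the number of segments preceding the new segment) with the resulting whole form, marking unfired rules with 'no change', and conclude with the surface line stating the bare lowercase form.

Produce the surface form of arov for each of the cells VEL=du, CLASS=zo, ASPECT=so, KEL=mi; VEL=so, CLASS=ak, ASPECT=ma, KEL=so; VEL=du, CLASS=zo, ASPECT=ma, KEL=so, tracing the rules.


cell VEL=du, CLASS=zo, ASPECT=so, KEL=mi:
underlying: b-arov-a-sam-ku
1. f -> v, k -> g, p -> b, s -> z / V _ V: fires at position(s) 7: barovazamku
2. 0 -> a / C _ C: inserts after position(s) 9: barovazamaku
surface: barovazamaku

cell VEL=so, CLASS=ak, ASPECT=ma, KEL=so:
underlying: u-arov-az-pa-to
1. f -> v, k -> g, p -> b, s -> z / V _ V: no change
2. 0 -> a / C _ C: inserts after position(s) 7: uarovazapato
surface: uarovazapato

cell VEL=du, CLASS=zo, ASPECT=ma, KEL=so:
underlying: u-arov-a-pa-ku
1. f -> v, k -> g, p -> b, s -> z / V _ V: fires at position(s) 7, 9: uarovabagu
2. 0 -> a / C _ C: no change
surface: uarovabagu


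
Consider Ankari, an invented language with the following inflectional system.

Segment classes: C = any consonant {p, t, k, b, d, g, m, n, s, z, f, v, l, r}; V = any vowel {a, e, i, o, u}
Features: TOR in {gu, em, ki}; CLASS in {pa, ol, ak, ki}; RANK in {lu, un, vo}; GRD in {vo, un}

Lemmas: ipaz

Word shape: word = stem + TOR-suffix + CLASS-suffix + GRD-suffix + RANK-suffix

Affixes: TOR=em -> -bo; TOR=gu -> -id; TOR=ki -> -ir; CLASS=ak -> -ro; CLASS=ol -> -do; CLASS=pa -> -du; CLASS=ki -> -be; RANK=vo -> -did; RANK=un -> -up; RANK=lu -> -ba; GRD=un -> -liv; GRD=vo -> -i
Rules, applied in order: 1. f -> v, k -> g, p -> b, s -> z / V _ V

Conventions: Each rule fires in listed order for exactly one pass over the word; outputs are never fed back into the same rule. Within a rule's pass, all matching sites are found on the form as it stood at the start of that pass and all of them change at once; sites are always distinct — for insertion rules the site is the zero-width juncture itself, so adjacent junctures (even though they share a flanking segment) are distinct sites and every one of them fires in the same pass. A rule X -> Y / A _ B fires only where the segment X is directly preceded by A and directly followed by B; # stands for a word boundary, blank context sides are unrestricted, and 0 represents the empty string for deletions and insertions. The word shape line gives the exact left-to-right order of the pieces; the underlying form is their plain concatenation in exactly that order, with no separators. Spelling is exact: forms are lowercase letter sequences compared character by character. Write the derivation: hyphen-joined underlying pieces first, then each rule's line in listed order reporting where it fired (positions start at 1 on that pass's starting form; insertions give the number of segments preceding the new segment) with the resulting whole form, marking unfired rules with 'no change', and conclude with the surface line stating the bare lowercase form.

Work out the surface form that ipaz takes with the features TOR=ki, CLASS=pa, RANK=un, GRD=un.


underlying: ipaz-ir-du-liv-up
1. f -> v, k -> g, p -> b, s -> z / V _ V: fires at position(s) 2: ibazirdulivup
surface: ibazirdulivup


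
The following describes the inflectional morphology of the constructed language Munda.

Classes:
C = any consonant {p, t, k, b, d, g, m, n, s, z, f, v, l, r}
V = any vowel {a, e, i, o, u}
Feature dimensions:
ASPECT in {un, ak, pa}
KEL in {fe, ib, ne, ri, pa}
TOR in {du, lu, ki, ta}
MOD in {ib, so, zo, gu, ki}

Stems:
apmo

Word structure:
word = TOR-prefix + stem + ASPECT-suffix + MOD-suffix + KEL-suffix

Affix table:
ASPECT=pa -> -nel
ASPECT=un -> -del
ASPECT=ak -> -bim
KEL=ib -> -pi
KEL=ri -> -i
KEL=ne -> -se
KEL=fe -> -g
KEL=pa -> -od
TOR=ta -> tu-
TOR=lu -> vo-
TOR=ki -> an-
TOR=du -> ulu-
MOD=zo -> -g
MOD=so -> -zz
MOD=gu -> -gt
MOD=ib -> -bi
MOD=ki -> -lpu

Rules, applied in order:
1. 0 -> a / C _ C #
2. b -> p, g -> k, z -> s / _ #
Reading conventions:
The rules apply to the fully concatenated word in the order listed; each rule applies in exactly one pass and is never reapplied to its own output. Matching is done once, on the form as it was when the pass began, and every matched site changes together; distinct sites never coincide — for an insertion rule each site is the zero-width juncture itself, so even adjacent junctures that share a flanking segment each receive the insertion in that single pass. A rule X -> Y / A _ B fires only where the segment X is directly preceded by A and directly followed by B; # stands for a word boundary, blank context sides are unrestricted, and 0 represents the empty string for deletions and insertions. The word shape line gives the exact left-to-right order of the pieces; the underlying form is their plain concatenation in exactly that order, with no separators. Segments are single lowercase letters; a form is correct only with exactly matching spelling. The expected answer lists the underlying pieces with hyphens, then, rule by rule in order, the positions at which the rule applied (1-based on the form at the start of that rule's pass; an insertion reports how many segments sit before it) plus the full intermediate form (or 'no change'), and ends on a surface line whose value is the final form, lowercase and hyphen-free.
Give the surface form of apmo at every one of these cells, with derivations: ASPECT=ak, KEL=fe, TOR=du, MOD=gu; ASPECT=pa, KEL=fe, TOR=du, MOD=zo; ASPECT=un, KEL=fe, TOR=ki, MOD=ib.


cell ASPECT=ak, KEL=fe, TOR=du, MOD=gu:
underlying: ulu-apmo-bim-gt-g
1. 0 -> a / C _ C #: inserts after position(s) 12: uluapmobimgtag
2. b -> p, g -> k, z -> s / _ #: fires at position(s) 14: uluapmobimgtak
surface: uluapmobimgtak

cell ASPECT=pa, KEL=fe, TOR=du, MOD=zo:
underlying: ulu-apmo-nel-g-g
1. 0 -> a / C _ C #: inserts after position(s) 11: uluapmonelgag
2. b -> p, g -> k, z -> s / _ #: fires at position(s) 13: uluapmonelgak
surface: uluapmonelgak

cell ASPECT=un, KEL=fe, TOR=ki, MOD=ib:
underlying: an-apmo-del-bi-g
1. 0 -> a / C _ C #: no change
2. b -> p, g -> k, z -> s / _ #: fires at position(s) 12: anapmodelbik
surface: anapmodelbik


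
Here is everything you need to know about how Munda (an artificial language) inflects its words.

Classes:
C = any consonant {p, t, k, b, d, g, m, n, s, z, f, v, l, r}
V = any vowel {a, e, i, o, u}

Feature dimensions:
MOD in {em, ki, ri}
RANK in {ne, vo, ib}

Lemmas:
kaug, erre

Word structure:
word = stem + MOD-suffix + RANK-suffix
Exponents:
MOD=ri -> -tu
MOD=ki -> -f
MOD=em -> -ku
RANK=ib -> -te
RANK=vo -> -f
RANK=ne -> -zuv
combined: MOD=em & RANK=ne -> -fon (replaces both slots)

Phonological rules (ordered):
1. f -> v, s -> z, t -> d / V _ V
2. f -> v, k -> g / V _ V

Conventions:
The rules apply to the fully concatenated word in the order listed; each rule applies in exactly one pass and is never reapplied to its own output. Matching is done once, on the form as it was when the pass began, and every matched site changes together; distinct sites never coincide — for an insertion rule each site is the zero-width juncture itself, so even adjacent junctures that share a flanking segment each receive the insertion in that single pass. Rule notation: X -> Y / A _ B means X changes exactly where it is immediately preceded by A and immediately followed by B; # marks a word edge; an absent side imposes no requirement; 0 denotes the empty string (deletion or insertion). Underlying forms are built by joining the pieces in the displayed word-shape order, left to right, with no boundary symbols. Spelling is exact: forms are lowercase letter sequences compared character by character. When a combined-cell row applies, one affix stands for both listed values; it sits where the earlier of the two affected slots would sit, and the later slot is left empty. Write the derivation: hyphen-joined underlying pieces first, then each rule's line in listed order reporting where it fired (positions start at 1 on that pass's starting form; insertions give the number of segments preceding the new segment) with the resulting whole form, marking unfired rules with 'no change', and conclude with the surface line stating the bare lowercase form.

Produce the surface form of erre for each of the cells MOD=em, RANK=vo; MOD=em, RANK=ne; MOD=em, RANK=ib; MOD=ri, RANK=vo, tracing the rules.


cell MOD=em, RANK=vo:
underlying: erre-ku-f
1. f -> v, s -> z, t -> d / V _ V: no change
2. f -> v, k -> g / V _ V: fires at position(s) 5: erreguf
surface: erreguf

cell MOD=em, RANK=ne:
underlying: erre-fon
1. f -> v, s -> z, t -> d / V _ V: fires at position(s) 5: errevon
2. f -> v, k -> g / V _ V: no change
surface: errevon

cell MOD=em, RANK=ib:
underlying: erre-ku-te
1. f -> v, s -> z, t -> d / V _ V: fires at position(s) 7: errekude
2. f -> v, k -> g / V _ V: fires at position(s) 5: erregude
surface: erregude

cell MOD=ri, RANK=vo:
underlying: erre-tu-f
1. f -> v, s -> z, t -> d / V _ V: fires at position(s) 5: erreduf
2. f -> v, k -> g / V _ V: no change
surface: erreduf


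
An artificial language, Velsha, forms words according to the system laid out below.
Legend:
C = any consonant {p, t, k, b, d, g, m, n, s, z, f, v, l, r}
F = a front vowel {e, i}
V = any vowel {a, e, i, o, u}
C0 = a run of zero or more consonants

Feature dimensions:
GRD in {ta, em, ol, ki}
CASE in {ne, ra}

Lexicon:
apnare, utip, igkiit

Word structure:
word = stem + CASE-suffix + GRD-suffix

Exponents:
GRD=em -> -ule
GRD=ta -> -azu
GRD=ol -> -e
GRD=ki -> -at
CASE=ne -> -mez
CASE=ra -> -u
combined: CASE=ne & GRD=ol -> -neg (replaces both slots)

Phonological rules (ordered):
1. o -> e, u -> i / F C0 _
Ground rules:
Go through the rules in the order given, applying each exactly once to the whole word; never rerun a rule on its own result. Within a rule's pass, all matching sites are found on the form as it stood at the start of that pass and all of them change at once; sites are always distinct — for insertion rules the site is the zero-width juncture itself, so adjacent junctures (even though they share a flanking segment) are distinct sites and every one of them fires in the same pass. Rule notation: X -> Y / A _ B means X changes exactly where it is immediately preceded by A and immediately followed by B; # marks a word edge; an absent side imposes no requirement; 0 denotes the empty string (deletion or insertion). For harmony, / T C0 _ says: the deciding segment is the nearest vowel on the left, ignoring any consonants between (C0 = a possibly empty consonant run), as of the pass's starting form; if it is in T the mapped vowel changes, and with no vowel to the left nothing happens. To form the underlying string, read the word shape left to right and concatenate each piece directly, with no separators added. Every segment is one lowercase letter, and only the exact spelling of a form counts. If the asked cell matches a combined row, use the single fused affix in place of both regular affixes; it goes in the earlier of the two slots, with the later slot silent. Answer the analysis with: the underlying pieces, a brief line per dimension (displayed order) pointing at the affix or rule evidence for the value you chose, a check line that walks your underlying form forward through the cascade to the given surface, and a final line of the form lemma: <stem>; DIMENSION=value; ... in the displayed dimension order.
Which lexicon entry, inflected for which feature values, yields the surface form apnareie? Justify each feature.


underlying: apnare-u-e
GRD=ol - signalled by the affix -e
CASE=ra - signalled by the affix -u
check: apnareue -> apnareie
lemma: apnare; GRD=ol; CASE=ra


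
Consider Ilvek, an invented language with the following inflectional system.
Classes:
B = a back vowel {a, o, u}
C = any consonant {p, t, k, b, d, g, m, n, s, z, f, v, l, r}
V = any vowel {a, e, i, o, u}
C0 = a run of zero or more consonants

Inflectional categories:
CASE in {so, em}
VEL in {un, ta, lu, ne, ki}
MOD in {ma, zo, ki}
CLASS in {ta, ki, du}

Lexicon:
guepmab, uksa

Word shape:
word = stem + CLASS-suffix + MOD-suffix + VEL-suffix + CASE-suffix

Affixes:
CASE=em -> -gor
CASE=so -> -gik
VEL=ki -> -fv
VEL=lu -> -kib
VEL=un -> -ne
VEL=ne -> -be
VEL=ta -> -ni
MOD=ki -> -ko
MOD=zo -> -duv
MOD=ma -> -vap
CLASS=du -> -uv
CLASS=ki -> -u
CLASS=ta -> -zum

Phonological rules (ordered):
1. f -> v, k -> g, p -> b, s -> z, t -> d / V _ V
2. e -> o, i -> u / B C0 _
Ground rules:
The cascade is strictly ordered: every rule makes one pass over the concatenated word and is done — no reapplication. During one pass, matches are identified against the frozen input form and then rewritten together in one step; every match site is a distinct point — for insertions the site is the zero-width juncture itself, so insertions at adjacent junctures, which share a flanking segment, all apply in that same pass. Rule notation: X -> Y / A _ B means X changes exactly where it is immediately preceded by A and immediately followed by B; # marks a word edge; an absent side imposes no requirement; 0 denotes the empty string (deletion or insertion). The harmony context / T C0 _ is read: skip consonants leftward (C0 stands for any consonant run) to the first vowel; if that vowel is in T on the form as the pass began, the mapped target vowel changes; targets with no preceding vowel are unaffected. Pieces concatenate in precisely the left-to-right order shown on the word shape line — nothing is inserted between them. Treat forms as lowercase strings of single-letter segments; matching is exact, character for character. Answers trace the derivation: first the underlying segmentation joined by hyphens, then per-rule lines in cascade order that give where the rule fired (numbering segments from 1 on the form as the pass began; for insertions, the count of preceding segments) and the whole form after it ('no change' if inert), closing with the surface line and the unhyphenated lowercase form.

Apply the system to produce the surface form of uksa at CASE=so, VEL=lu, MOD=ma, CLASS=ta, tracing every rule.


underlying: uksa-zum-vap-kib-gik
1. f -> v, k -> g, p -> b, s -> z, t -> d / V _ V: no change
2. e -> o, i -> u / B C0 _: fires at position(s) 12: uksazumvapkubgik
surface: uksazumvapkubgik


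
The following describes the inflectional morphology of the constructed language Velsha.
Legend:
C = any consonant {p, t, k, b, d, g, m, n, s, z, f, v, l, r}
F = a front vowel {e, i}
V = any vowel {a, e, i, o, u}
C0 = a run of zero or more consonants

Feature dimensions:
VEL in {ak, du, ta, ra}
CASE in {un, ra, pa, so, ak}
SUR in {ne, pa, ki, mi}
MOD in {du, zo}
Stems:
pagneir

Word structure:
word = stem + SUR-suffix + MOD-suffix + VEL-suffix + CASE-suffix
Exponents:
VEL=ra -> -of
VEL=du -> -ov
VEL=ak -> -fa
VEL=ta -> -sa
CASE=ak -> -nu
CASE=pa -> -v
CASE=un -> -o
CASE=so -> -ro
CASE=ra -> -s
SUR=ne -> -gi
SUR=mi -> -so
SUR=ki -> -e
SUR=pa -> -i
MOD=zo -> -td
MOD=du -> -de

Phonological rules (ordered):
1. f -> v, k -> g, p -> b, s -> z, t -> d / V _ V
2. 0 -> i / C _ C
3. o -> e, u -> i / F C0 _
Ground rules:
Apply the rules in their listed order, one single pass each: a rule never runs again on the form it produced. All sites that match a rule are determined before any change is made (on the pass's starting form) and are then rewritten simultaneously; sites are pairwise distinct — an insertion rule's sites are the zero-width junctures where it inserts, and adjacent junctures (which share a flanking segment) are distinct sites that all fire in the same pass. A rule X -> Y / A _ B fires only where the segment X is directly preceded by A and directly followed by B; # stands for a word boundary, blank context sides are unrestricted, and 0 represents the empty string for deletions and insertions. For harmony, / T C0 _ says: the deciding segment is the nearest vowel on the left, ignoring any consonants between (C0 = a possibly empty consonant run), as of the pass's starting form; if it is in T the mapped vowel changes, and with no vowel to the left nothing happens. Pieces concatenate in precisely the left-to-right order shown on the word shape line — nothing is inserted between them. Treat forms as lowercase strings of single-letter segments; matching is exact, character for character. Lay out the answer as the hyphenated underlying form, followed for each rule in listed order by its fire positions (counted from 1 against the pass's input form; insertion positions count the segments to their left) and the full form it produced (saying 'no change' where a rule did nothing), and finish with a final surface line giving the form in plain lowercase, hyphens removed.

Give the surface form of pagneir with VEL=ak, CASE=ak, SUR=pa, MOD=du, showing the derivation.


underlying: pagneir-i-de-fa-nu
1. f -> v, k -> g, p -> b, s -> z, t -> d / V _ V: fires at position(s) 11: pagneiridevanu
2. 0 -> i / C _ C: inserts after position(s) 3: pagineiridevanu
3. o -> e, u -> i / F C0 _: no change
surface: pagineiridevanu


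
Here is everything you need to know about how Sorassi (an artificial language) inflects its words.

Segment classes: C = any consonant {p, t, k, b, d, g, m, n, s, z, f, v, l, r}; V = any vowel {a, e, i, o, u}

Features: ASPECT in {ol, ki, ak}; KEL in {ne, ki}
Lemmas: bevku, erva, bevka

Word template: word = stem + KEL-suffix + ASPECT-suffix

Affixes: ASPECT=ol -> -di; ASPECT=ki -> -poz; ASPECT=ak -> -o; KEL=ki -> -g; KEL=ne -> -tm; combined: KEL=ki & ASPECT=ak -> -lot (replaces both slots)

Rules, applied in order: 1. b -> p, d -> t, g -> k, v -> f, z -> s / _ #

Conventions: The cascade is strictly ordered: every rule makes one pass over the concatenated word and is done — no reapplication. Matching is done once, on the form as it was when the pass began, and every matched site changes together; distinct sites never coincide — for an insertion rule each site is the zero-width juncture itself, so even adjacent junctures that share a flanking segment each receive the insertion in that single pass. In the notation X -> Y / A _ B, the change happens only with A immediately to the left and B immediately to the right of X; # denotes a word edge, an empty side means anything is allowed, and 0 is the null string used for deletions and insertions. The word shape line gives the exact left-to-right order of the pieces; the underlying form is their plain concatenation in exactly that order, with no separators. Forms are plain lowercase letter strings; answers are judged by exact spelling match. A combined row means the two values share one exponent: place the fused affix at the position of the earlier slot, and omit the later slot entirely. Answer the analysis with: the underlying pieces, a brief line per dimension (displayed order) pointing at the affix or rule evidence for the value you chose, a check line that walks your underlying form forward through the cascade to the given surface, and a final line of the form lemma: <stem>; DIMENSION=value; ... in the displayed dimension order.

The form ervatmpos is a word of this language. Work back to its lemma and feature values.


underlying: erva-tm-poz
ASPECT=ki - signalled by the affix -poz
KEL=ne - signalled by the affix -tm
check: ervatmpoz -> ervatmpos
lemma: erva; ASPECT=ki; KEL=ne


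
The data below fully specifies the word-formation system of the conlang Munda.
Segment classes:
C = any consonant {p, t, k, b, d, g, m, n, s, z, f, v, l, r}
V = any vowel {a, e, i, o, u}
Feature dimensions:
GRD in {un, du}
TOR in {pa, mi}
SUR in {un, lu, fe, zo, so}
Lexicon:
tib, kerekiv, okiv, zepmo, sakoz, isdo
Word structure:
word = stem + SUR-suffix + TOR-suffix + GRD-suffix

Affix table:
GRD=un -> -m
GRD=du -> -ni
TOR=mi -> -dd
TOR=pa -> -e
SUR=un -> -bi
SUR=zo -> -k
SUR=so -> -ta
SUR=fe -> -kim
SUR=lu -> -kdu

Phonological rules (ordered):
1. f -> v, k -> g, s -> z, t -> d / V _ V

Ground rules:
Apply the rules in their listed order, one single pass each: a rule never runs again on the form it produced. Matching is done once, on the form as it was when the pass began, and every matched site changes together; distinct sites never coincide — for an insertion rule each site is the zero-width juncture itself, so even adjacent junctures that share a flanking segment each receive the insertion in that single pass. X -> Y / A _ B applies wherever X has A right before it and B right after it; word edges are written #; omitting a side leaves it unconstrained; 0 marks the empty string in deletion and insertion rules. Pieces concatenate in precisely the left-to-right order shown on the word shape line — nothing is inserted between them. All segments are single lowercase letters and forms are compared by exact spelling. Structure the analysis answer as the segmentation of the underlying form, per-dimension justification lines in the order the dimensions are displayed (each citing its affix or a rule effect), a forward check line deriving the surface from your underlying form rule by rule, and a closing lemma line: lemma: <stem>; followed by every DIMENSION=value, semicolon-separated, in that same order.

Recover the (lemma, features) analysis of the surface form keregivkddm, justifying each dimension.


underlying: kerekiv-k-dd-m
GRD=un - signalled by the affix -m
TOR=mi - signalled by the affix -dd
SUR=zo - signalled by the affix -k
check: kerekivkddm -> keregivkddm
lemma: kerekiv; GRD=un; TOR=mi; SUR=zo


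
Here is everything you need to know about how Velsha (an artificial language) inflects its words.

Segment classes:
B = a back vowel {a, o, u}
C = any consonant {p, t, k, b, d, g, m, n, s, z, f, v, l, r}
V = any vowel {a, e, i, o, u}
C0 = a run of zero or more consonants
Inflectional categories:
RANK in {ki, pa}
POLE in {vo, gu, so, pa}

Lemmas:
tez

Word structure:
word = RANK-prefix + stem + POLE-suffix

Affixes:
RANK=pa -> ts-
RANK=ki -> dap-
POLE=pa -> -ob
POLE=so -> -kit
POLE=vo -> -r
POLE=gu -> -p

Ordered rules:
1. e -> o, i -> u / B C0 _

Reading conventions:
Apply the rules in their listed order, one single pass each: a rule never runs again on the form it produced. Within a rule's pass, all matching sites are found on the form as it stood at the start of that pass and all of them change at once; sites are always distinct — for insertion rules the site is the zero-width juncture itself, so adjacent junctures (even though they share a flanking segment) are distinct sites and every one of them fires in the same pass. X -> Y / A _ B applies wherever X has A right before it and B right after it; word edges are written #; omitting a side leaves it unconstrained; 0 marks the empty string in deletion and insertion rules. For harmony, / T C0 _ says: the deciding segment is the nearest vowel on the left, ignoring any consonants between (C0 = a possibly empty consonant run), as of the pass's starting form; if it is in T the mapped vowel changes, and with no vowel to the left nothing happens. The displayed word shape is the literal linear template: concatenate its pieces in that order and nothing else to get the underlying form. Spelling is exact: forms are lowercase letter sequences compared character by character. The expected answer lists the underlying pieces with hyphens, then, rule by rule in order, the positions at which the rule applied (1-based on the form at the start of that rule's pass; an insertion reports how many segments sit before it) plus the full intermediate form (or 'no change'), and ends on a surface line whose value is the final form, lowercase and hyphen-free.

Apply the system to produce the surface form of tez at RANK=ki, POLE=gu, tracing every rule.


underlying: dap-tez-p
1. e -> o, i -> u / B C0 _: fires at position(s) 5: daptozp
surface: daptozp


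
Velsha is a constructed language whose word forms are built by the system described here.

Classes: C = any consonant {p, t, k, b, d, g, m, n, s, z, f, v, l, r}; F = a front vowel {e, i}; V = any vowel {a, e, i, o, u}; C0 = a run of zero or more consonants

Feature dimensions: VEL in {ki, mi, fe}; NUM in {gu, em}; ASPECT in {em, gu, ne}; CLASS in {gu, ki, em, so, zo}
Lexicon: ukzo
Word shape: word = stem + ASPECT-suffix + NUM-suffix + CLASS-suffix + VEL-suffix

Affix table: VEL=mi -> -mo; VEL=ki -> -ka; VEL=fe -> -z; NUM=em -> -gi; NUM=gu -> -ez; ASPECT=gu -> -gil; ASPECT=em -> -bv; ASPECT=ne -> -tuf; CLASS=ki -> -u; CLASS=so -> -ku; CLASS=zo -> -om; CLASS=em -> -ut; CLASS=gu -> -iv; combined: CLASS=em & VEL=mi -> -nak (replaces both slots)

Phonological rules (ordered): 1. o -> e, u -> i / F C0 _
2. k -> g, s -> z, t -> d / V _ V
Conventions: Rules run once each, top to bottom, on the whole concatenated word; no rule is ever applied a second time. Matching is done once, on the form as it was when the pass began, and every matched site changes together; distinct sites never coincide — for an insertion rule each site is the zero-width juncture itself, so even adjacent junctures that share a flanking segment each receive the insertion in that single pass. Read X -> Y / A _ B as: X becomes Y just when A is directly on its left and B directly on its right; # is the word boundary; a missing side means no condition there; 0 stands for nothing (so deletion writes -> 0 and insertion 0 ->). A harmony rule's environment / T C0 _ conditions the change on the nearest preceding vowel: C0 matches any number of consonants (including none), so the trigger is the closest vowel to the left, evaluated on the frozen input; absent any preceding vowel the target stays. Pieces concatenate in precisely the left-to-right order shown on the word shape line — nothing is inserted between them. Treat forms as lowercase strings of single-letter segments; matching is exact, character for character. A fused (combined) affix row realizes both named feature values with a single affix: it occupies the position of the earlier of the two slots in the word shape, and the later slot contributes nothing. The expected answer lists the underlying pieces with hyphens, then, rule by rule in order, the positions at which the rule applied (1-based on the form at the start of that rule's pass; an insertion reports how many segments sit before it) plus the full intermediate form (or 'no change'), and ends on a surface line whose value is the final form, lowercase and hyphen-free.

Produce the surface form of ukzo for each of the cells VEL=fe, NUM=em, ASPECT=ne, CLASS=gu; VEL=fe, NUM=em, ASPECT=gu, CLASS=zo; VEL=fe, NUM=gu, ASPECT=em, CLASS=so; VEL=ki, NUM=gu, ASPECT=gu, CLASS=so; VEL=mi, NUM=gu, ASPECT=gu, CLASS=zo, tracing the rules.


cell VEL=fe, NUM=em, ASPECT=ne, CLASS=gu:
underlying: ukzo-tuf-gi-iv-z
1. o -> e, u -> i / F C0 _: no change
2. k -> g, s -> z, t -> d / V _ V: fires at position(s) 5: ukzodufgiivz
surface: ukzodufgiivz

cell VEL=fe, NUM=em, ASPECT=gu, CLASS=zo:
underlying: ukzo-gil-gi-om-z
1. o -> e, u -> i / F C0 _: fires at position(s) 10: ukzogilgiemz
2. k -> g, s -> z, t -> d / V _ V: no change
surface: ukzogilgiemz

cell VEL=fe, NUM=gu, ASPECT=em, CLASS=so:
underlying: ukzo-bv-ez-ku-z
1. o -> e, u -> i / F C0 _: fires at position(s) 10: ukzobvezkiz
2. k -> g, s -> z, t -> d / V _ V: no change
surface: ukzobvezkiz

cell VEL=ki, NUM=gu, ASPECT=gu, CLASS=so:
underlying: ukzo-gil-ez-ku-ka
1. o -> e, u -> i / F C0 _: fires at position(s) 11: ukzogilezkika
2. k -> g, s -> z, t -> d / V _ V: fires at position(s) 12: ukzogilezkiga
surface: ukzogilezkiga

cell VEL=mi, NUM=gu, ASPECT=gu, CLASS=zo:
underlying: ukzo-gil-ez-om-mo
1. o -> e, u -> i / F C0 _: fires at position(s) 10: ukzogilezemmo
2. k -> g, s -> z, t -> d / V _ V: no change
surface: ukzogilezemmo


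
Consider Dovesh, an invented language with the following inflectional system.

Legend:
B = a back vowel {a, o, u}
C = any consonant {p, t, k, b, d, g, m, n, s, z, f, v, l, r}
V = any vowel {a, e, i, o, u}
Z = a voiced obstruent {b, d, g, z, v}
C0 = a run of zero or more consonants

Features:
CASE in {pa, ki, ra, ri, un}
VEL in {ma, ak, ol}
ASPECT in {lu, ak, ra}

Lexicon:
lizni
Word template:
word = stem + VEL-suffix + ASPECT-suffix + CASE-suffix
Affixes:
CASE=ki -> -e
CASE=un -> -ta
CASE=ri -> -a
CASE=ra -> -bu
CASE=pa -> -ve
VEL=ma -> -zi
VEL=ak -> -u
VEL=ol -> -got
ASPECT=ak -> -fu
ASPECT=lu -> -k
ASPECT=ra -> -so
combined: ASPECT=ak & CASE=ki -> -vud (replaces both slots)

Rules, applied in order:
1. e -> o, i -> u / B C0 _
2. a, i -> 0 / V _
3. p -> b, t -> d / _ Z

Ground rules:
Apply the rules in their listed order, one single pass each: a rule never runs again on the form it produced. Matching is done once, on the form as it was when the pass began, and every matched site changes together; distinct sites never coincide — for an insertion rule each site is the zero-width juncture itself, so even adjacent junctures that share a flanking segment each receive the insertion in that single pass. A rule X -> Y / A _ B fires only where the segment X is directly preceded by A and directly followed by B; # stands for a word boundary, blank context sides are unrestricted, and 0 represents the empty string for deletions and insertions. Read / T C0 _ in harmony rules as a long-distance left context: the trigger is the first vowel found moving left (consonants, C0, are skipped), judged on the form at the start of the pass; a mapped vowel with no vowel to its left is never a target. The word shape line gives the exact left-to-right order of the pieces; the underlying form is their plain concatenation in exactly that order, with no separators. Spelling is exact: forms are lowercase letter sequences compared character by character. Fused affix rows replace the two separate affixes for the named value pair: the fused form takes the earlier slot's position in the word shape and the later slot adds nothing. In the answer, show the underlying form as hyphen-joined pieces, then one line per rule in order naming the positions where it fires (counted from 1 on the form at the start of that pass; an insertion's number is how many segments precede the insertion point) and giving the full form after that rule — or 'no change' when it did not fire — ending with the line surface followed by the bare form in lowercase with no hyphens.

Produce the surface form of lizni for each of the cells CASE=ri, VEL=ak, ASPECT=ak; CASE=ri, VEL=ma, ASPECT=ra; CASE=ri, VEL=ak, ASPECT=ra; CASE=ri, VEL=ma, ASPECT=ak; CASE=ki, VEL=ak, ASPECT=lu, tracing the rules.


cell CASE=ri, VEL=ak, ASPECT=ak:
underlying: lizni-u-fu-a
1. e -> o, i -> u / B C0 _: no change
2. a, i -> 0 / V _: fires at position(s) 9: lizniufu
3. p -> b, t -> d / _ Z: no change
surface: lizniufu

cell CASE=ri, VEL=ma, ASPECT=ra:
underlying: lizni-zi-so-a
1. e -> o, i -> u / B C0 _: no change
2. a, i -> 0 / V _: fires at position(s) 10: lizniziso
3. p -> b, t -> d / _ Z: no change
surface: lizniziso

cell CASE=ri, VEL=ak, ASPECT=ra:
underlying: lizni-u-so-a
1. e -> o, i -> u / B C0 _: no change
2. a, i -> 0 / V _: fires at position(s) 9: lizniuso
3. p -> b, t -> d / _ Z: no change
surface: lizniuso

cell CASE=ri, VEL=ma, ASPECT=ak:
underlying: lizni-zi-fu-a
1. e -> o, i -> u / B C0 _: no change
2. a, i -> 0 / V _: fires at position(s) 10: liznizifu
3. p -> b, t -> d / _ Z: no change
surface: liznizifu

cell CASE=ki, VEL=ak, ASPECT=lu:
underlying: lizni-u-k-e
1. e -> o, i -> u / B C0 _: fires at position(s) 8: lizniuko
2. a, i -> 0 / V _: no change
3. p -> b, t -> d / _ Z: no change
surface: lizniuko


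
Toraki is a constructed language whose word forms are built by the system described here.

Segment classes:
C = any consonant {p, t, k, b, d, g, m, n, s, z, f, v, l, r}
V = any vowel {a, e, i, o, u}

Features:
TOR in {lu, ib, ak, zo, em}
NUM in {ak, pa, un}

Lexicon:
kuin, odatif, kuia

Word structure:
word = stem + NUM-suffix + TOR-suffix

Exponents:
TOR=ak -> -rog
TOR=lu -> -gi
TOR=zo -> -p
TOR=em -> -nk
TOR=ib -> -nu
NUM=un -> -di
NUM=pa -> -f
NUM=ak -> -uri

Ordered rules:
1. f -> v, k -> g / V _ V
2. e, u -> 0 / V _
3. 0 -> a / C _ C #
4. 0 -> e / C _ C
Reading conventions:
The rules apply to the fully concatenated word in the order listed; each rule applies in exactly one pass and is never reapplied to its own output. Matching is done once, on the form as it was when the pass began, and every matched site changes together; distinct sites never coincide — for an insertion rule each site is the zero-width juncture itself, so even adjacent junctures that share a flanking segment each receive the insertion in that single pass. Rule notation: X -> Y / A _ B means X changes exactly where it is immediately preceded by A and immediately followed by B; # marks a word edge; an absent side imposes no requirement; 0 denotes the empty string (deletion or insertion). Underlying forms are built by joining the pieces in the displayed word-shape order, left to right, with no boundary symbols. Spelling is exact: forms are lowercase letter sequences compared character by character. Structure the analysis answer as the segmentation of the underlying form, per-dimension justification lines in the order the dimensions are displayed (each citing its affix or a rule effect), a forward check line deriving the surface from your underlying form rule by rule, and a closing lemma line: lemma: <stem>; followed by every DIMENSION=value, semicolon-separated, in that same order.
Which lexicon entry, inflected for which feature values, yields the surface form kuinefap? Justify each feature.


underlying: kuin-f-p
TOR=zo - signalled by the affix -p
NUM=pa - signalled by the affix -f
check: kuinfp -> kuinfp -> kuinfp -> kuinfap -> kuinefap
lemma: kuin; TOR=zo; NUM=pa
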